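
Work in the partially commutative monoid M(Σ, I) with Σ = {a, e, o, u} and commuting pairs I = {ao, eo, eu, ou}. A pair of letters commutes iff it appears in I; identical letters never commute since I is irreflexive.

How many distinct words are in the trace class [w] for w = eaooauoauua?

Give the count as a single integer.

165

0(e) covers ∅
1(a) covers 0:e
2(o) covers ∅
3(o) covers 2:o
4(a) covers 1:a
5(u) covers 4:a
6(o) covers 3:o
7(a) covers 5:u
8(u) covers 7:a
9(u) covers 8:u
10(a) covers 9:u
floor of heap: 0:e, 2:o
completions by unplaced set U, small U first (add the entries for U minus each lowest piece of U):
  |U|=1: {6}:1  {10}:1
  |U|=2: {3,6}:1  {6,10}:2  {9,10}:1
  |U|=3: {2,3,6}:1  {3,6,10}:3  {6,9,10}:3  {8,9,10}:1
  |U|=4: {2,3,6,10}:4  {3,6,9,10}:6  {6,8,9,10}:4  {7,8,9,10}:1
  |U|=5: {2,3,6,9,10}:10  {3,6,8,9,10}:10  {5,7,8,9,10}:1  {6,7,8,9,10}:5
  |U|=6: {2,3,6,8,9,10}:20  {3,6,7,8,9,10}:15  {4,5,7,8,9,10}:1  {5,6,7,8,9,10}:6
  |U|=7: {1,4,5,7,8,9,10}:1  {2,3,6,7,8,9,10}:35  {3,5,6,7,8,9,10}:21  {4,5,6,7,8,9,10}:7
  |U|=8: {0,1,4,5,7,8,9,10}:1  {1,4,5,6,7,8,9,10}:8  {2,3,5,6,7,8,9,10}:56  {3,4,5,6,7,8,9,10}:28
  |U|=9: {0,1,4,5,6,7,8,9,10}:9  {1,3,4,5,6,7,8,9,10}:36  {2,3,4,5,6,7,8,9,10}:84
  start at 0(e): 120
  start at 2(o): 45
sum over floor = 165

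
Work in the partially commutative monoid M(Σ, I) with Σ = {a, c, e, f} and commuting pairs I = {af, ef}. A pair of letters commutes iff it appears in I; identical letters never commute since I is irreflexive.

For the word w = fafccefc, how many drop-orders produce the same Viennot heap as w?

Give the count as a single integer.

drop 0:f onto floor
drop 1:a onto floor
drop 2:f onto {0:f}
drop 3:c onto {1:a, 2:f}
drop 4:c onto {3:c}
drop 5:e onto {4:c}
drop 6:f onto {4:c}
drop 7:c onto {5:e, 6:f}
ground layer = {0:f, 1:a}
drop-orders for the pieces not yet dropped (sum over which currently-grounded one goes next):
  1 to go: {7} 1
  2 to go: {5,7} 1  {6,7} 1
  3 to go: {5,6,7} 2
  4 to go: {4,5,6,7} 2
  5 to go: {3,4,5,6,7} 2
  6 to go: {1,3,4,5,6,7} 2  {2,3,4,5,6,7} 2
  if 0:f drops first: 4 orders
  if 1:a drops first: 2 orders
heap linearizations: 6

6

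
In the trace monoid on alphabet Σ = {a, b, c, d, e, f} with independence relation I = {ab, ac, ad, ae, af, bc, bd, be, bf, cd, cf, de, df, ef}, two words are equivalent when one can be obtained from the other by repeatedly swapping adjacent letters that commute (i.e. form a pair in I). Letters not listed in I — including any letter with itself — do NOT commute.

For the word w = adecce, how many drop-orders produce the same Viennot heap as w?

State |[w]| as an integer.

drop 0:a onto floor
drop 1:d onto floor
drop 2:e onto floor
drop 3:c onto {2:e}
drop 4:c onto {3:c}
drop 5:e onto {4:c}
ground layer = {0:a, 1:d, 2:e}
drop-orders for the pieces not yet dropped (sum over which currently-grounded one goes next):
  1 to go: {0} 1  {1} 1  {5} 1
  2 to go: {0,1} 2  {0,5} 2  {1,5} 2  {4,5} 1
  3 to go: {0,1,5} 6  {0,4,5} 3  {1,4,5} 3  {3,4,5} 1
  4 to go: {0,1,4,5} 12  {0,3,4,5} 4  {1,3,4,5} 4  {2,3,4,5} 1
  if 0:a drops first: 5 orders
  if 1:d drops first: 5 orders
  if 2:e drops first: 20 orders
heap linearizations: 30

30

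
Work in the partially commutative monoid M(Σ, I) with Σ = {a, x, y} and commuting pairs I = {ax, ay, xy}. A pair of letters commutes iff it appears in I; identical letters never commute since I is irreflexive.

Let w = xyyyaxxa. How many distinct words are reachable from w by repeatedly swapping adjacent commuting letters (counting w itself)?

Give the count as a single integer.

#0=x has no predecessor
#1=y has no predecessor
#2=y depends on [1:y]
#3=y depends on [2:y]
#4=a has no predecessor
#5=x depends on [0:x]
#6=x depends on [5:x]
#7=a depends on [4:a]
sources: [0:x, 1:y, 4:a]
N(rest) = Σ N(rest − s) over sources s of rest; N(one piece) = 1:
  size 1 → [3]=1  [6]=1  [7]=1
  size 2 → [2,3]=1  [3,6]=2  [3,7]=2  [4,7]=1  [5,6]=1  [6,7]=2
  size 3 → [0,5,6]=1  [1,2,3]=1  [2,3,6]=3  [2,3,7]=3  [3,4,7]=3  [3,5,6]=3  [3,6,7]=6  [4,6,7]=3  [5,6,7]=3
  size 4 → [0,3,5,6]=4  [0,5,6,7]=4  [1,2,3,6]=4  [1,2,3,7]=4  [2,3,4,7]=6  [2,3,5,6]=6  [2,3,6,7]=12  [3,4,6,7]=12  [3,5,6,7]=12  [4,5,6,7]=6
  size 5 → [0,2,3,5,6]=10  [0,3,5,6,7]=20  [0,4,5,6,7]=10  [1,2,3,4,7]=10  [1,2,3,5,6]=10  [1,2,3,6,7]=20  [2,3,4,6,7]=30  [2,3,5,6,7]=30  [3,4,5,6,7]=30
  size 6 → [0,1,2,3,5,6]=20  [0,2,3,5,6,7]=60  [0,3,4,5,6,7]=60  [1,2,3,4,6,7]=60  [1,2,3,5,6,7]=60  [2,3,4,5,6,7]=90
  first=0(x) contributes 210
  first=1(y) contributes 210
  first=4(a) contributes 140
|[w]| = 560

560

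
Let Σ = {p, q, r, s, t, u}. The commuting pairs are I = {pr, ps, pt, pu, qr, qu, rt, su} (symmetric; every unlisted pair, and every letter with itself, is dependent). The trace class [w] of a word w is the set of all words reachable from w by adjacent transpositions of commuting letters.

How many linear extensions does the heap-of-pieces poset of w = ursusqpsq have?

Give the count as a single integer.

0(u) covers ∅
1(r) covers 0:u
2(s) covers 1:r
3(u) covers 1:r
4(s) covers 2:s
5(q) covers 4:s
6(p) covers 5:q
7(s) covers 5:q
8(q) covers 6:p, 7:s
floor of heap: 0:u
completions by unplaced set U, small U first (add the entries for U minus each lowest piece of U):
  |U|=1: {3}:1  {8}:1
  |U|=2: {3,8}:2  {6,8}:1  {7,8}:1
  |U|=3: {3,6,8}:3  {3,7,8}:3  {6,7,8}:2
  |U|=4: {3,6,7,8}:8  {5,6,7,8}:2
  |U|=5: {3,5,6,7,8}:10  {4,5,6,7,8}:2
  |U|=6: {2,4,5,6,7,8}:2  {3,4,5,6,7,8}:12
  |U|=7: {2,3,4,5,6,7,8}:14
  start at 0(u): 14

14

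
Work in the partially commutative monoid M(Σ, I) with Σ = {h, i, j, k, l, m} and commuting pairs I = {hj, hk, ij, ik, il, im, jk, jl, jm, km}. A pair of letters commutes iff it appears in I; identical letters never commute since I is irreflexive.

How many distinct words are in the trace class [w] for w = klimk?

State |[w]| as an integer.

#0=k has no predecessor
#1=l depends on [0:k]
#2=i has no predecessor
#3=m depends on [1:l]
#4=k depends on [1:l]
sources: [0:k, 2:i]
N(rest) = Σ N(rest − s) over sources s of rest; N(one piece) = 1:
  size 1 → [2]=1  [3]=1  [4]=1
  size 2 → [2,3]=2  [2,4]=2  [3,4]=2
  size 3 → [1,3,4]=2  [2,3,4]=6
  first=0(k) contributes 8
  first=2(i) contributes 2
|[w]| = 10

10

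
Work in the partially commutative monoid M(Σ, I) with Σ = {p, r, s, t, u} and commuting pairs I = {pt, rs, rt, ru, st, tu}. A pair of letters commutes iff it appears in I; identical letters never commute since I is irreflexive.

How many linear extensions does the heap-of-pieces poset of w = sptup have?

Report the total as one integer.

5

piece 0:s — minimal
piece 1:p rests on {0:s}
piece 2:t — minimal
piece 3:u rests on {1:p}
piece 4:p rests on {3:u}
minimal pieces: {0:s, 2:t}
ways to finish when only these pieces remain (= sum over removing one remaining piece with nothing left below it):
  1 left: {2}→1  {4}→1
  2 left: {2,4}→2  {3,4}→1
  3 left: {1,3,4}→1  {2,3,4}→3
  placing 0:s first → 4 extensions
  placing 2:t first → 1 extensions
total linear extensions = 5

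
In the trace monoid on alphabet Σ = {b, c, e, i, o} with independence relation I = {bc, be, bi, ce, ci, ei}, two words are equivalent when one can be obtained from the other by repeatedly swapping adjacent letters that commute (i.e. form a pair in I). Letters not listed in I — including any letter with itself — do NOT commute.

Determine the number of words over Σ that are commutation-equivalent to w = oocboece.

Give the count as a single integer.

#0=o has no predecessor
#1=o depends on [0:o]
#2=c depends on [1:o]
#3=b depends on [1:o]
#4=o depends on [2:c, 3:b]
#5=e depends on [4:o]
#6=c depends on [4:o]
#7=e depends on [5:e]
sources: [0:o]
N(rest) = Σ N(rest − s) over sources s of rest; N(one piece) = 1:
  size 1 → [6]=1  [7]=1
  size 2 → [5,7]=1  [6,7]=2
  size 3 → [5,6,7]=3
  size 4 → [4,5,6,7]=3
  size 5 → [2,4,5,6,7]=3  [3,4,5,6,7]=3
  size 6 → [2,3,4,5,6,7]=6
  first=0(o) contributes 6

6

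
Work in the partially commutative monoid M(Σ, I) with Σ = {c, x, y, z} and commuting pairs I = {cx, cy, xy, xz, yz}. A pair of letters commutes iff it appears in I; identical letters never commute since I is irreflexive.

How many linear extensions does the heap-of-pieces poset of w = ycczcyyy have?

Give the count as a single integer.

drop 0:y onto floor
drop 1:c onto floor
drop 2:c onto {1:c}
drop 3:z onto {2:c}
drop 4:c onto {3:z}
drop 5:y onto {0:y}
drop 6:y onto {5:y}
drop 7:y onto {6:y}
ground layer = {0:y, 1:c}
drop-orders for the pieces not yet dropped (sum over which currently-grounded one goes next):
  1 to go: {4} 1  {7} 1
  2 to go: {3,4} 1  {4,7} 2  {6,7} 1
  3 to go: {2,3,4} 1  {3,4,7} 3  {4,6,7} 3  {5,6,7} 1
  4 to go: {0,5,6,7} 1  {1,2,3,4} 1  {2,3,4,7} 4  {3,4,6,7} 6  {4,5,6,7} 4
  5 to go: {0,4,5,6,7} 5  {1,2,3,4,7} 5  {2,3,4,6,7} 10  {3,4,5,6,7} 10
  6 to go: {0,3,4,5,6,7} 15  {1,2,3,4,6,7} 15  {2,3,4,5,6,7} 20
  if 0:y drops first: 35 orders
  if 1:c drops first: 35 orders
heap linearizations: 70

70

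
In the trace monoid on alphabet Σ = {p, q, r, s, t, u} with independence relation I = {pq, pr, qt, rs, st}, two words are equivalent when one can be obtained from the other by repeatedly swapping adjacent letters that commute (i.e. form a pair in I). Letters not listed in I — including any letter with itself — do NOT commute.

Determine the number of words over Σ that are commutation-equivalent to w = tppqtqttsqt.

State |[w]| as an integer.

piece 0:t — minimal
piece 1:p rests on {0:t}
piece 2:p rests on {1:p}
piece 3:q — minimal
piece 4:t rests on {2:p}
piece 5:q rests on {3:q}
piece 6:t rests on {4:t}
piece 7:t rests on {6:t}
piece 8:s rests on {2:p, 5:q}
piece 9:q rests on {8:s}
piece 10:t rests on {7:t}
minimal pieces: {0:t, 3:q}
ways to finish when only these pieces remain (= sum over removing one remaining piece with nothing left below it):
  1 left: {9}→1  {10}→1
  2 left: {7,10}→1  {8,9}→1  {9,10}→2
  3 left: {5,8,9}→1  {6,7,10}→1  {7,9,10}→3  {8,9,10}→3
  4 left: {3,5,8,9}→1  {4,6,7,10}→1  {5,8,9,10}→4  {6,7,9,10}→4  {7,8,9,10}→6
  5 left: {3,5,8,9,10}→5  {4,6,7,9,10}→5  {5,7,8,9,10}→10  {6,7,8,9,10}→10
  6 left: {3,5,7,8,9,10}→15  {4,6,7,8,9,10}→15  {5,6,7,8,9,10}→20
  7 left: {2,4,6,7,8,9,10}→15  {3,5,6,7,8,9,10}→35  {4,5,6,7,8,9,10}→35
  8 left: {1,2,4,6,7,8,9,10}→15  {2,4,5,6,7,8,9,10}→50  {3,4,5,6,7,8,9,10}→70
  9 left: {0,1,2,4,6,7,8,9,10}→15  {1,2,4,5,6,7,8,9,10}→65  {2,3,4,5,6,7,8,9,10}→120
  placing 0:t first → 185 extensions
  placing 3:q first → 80 extensions
total linear extensions = 265

265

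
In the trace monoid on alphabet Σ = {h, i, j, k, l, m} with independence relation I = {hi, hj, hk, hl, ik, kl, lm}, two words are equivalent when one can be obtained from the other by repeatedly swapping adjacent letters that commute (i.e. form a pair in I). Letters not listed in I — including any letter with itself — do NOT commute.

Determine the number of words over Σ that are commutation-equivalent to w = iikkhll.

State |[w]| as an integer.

piece 0:i — minimal
piece 1:i rests on {0:i}
piece 2:k — minimal
piece 3:k rests on {2:k}
piece 4:h — minimal
piece 5:l rests on {1:i}
piece 6:l rests on {5:l}
minimal pieces: {0:i, 2:k, 4:h}
ways to finish when only these pieces remain (= sum over removing one remaining piece with nothing left below it):
  1 left: {3}→1  {4}→1  {6}→1
  2 left: {2,3}→1  {3,4}→2  {3,6}→2  {4,6}→2  {5,6}→1
  3 left: {1,5,6}→1  {2,3,4}→3  {2,3,6}→3  {3,4,6}→6  {3,5,6}→3  {4,5,6}→3
  4 left: {0,1,5,6}→1  {1,3,5,6}→4  {1,4,5,6}→4  {2,3,4,6}→12  {2,3,5,6}→6  {3,4,5,6}→12
  5 left: {0,1,3,5,6}→5  {0,1,4,5,6}→5  {1,2,3,5,6}→10  {1,3,4,5,6}→20  {2,3,4,5,6}→30
  placing 0:i first → 60 extensions
  placing 2:k first → 30 extensions
  placing 4:h first → 15 extensions
total linear extensions = 105

105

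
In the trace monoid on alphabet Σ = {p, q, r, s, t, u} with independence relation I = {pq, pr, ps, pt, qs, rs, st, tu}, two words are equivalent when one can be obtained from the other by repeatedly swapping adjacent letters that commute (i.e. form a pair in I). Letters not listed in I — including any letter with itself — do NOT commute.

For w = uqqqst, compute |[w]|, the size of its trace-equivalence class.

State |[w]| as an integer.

5

drop 0:u onto floor
drop 1:q onto {0:u}
drop 2:q onto {1:q}
drop 3:q onto {2:q}
drop 4:s onto {0:u}
drop 5:t onto {3:q}
ground layer = {0:u}
drop-orders for the pieces not yet dropped (sum over which currently-grounded one goes next):
  1 to go: {4} 1  {5} 1
  2 to go: {3,5} 1  {4,5} 2
  3 to go: {2,3,5} 1  {3,4,5} 3
  4 to go: {1,2,3,5} 1  {2,3,4,5} 4
  if 0:u drops first: 5 orders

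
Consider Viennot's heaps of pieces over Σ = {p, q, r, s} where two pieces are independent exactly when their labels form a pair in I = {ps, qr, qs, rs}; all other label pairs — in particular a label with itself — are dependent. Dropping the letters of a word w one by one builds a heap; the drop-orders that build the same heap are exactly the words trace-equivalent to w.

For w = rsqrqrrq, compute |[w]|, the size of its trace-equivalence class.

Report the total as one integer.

280

piece 0:r — minimal
piece 1:s — minimal
piece 2:q — minimal
piece 3:r rests on {0:r}
piece 4:q rests on {2:q}
piece 5:r rests on {3:r}
piece 6:r rests on {5:r}
piece 7:q rests on {4:q}
minimal pieces: {0:r, 1:s, 2:q}
ways to finish when only these pieces remain (= sum over removing one remaining piece with nothing left below it):
  1 left: {1}→1  {6}→1  {7}→1
  2 left: {1,6}→2  {1,7}→2  {4,7}→1  {5,6}→1  {6,7}→2
  3 left: {1,4,7}→3  {1,5,6}→3  {1,6,7}→6  {2,4,7}→1  {3,5,6}→1  {4,6,7}→3  {5,6,7}→3
  4 left: {0,3,5,6}→1  {1,2,4,7}→4  {1,3,5,6}→4  {1,4,6,7}→12  {1,5,6,7}→12  {2,4,6,7}→4  {3,5,6,7}→4  {4,5,6,7}→6
  5 left: {0,1,3,5,6}→5  {0,3,5,6,7}→5  {1,2,4,6,7}→20  {1,3,5,6,7}→20  {1,4,5,6,7}→30  {2,4,5,6,7}→10  {3,4,5,6,7}→10
  6 left: {0,1,3,5,6,7}→30  {0,3,4,5,6,7}→15  {1,2,4,5,6,7}→60  {1,3,4,5,6,7}→60  {2,3,4,5,6,7}→20
  placing 0:r first → 140 extensions
  placing 1:s first → 35 extensions
  placing 2:q first → 105 extensions
total linear extensions = 280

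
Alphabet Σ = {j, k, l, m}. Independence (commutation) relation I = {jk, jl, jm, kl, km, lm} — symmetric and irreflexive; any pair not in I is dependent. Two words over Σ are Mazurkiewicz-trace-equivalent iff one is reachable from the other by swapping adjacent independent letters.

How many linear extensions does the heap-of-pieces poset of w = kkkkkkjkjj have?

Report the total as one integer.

120

#0=k has no predecessor
#1=k depends on [0:k]
#2=k depends on [1:k]
#3=k depends on [2:k]
#4=k depends on [3:k]
#5=k depends on [4:k]
#6=j has no predecessor
#7=k depends on [5:k]
#8=j depends on [6:j]
#9=j depends on [8:j]
sources: [0:k, 6:j]
N(rest) = Σ N(rest − s) over sources s of rest; N(one piece) = 1:
  size 1 → [7]=1  [9]=1
  size 2 → [5,7]=1  [7,9]=2  [8,9]=1
  size 3 → [4,5,7]=1  [5,7,9]=3  [6,8,9]=1  [7,8,9]=3
  size 4 → [3,4,5,7]=1  [4,5,7,9]=4  [5,7,8,9]=6  [6,7,8,9]=4
  size 5 → [2,3,4,5,7]=1  [3,4,5,7,9]=5  [4,5,7,8,9]=10  [5,6,7,8,9]=10
  size 6 → [1,2,3,4,5,7]=1  [2,3,4,5,7,9]=6  [3,4,5,7,8,9]=15  [4,5,6,7,8,9]=20
  size 7 → [0,1,2,3,4,5,7]=1  [1,2,3,4,5,7,9]=7  [2,3,4,5,7,8,9]=21  [3,4,5,6,7,8,9]=35
  size 8 → [0,1,2,3,4,5,7,9]=8  [1,2,3,4,5,7,8,9]=28  [2,3,4,5,6,7,8,9]=56
  first=0(k) contributes 84
  first=6(j) contributes 36
|[w]| = 120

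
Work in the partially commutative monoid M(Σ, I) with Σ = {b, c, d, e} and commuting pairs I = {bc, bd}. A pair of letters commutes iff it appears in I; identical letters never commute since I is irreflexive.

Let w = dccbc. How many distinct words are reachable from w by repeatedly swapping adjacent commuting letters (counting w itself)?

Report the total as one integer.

5

drop 0:d onto floor
drop 1:c onto {0:d}
drop 2:c onto {1:c}
drop 3:b onto floor
drop 4:c onto {2:c}
ground layer = {0:d, 3:b}
drop-orders for the pieces not yet dropped (sum over which currently-grounded one goes next):
  1 to go: {3} 1  {4} 1
  2 to go: {2,4} 1  {3,4} 2
  3 to go: {1,2,4} 1  {2,3,4} 3
  if 0:d drops first: 4 orders
  if 3:b drops first: 1 orders
heap linearizations: 5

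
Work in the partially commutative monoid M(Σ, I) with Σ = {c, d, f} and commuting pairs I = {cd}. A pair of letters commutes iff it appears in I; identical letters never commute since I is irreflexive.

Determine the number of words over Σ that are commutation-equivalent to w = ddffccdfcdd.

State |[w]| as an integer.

9

piece 0:d — minimal
piece 1:d rests on {0:d}
piece 2:f rests on {1:d}
piece 3:f rests on {2:f}
piece 4:c rests on {3:f}
piece 5:c rests on {4:c}
piece 6:d rests on {3:f}
piece 7:f rests on {5:c, 6:d}
piece 8:c rests on {7:f}
piece 9:d rests on {7:f}
piece 10:d rests on {9:d}
minimal pieces: {0:d}
ways to finish when only these pieces remain (= sum over removing one remaining piece with nothing left below it):
  1 left: {8}→1  {10}→1
  2 left: {8,10}→2  {9,10}→1
  3 left: {8,9,10}→3
  4 left: {7,8,9,10}→3
  5 left: {5,7,8,9,10}→3  {6,7,8,9,10}→3
  6 left: {4,5,7,8,9,10}→3  {5,6,7,8,9,10}→6
  7 left: {4,5,6,7,8,9,10}→9
  8 left: {3,4,5,6,7,8,9,10}→9
  9 left: {2,3,4,5,6,7,8,9,10}→9
  placing 0:d first → 9 extensions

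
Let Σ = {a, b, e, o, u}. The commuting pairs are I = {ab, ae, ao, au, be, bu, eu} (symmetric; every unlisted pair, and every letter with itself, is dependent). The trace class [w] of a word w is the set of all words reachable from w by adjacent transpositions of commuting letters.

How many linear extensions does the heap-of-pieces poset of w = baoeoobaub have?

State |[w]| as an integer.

135

piece 0:b — minimal
piece 1:a — minimal
piece 2:o rests on {0:b}
piece 3:e rests on {2:o}
piece 4:o rests on {3:e}
piece 5:o rests on {4:o}
piece 6:b rests on {5:o}
piece 7:a rests on {1:a}
piece 8:u rests on {5:o}
piece 9:b rests on {6:b}
minimal pieces: {0:b, 1:a}
ways to finish when only these pieces remain (= sum over removing one remaining piece with nothing left below it):
  1 left: {7}→1  {8}→1  {9}→1
  2 left: {1,7}→1  {6,9}→1  {7,8}→2  {7,9}→2  {8,9}→2
  3 left: {1,7,8}→3  {1,7,9}→3  {6,7,9}→3  {6,8,9}→3  {7,8,9}→6
  4 left: {1,6,7,9}→6  {1,7,8,9}→12  {5,6,8,9}→3  {6,7,8,9}→12
  5 left: {1,6,7,8,9}→30  {4,5,6,8,9}→3  {5,6,7,8,9}→15
  6 left: {1,5,6,7,8,9}→45  {3,4,5,6,8,9}→3  {4,5,6,7,8,9}→18
  7 left: {1,4,5,6,7,8,9}→63  {2,3,4,5,6,8,9}→3  {3,4,5,6,7,8,9}→21
  8 left: {0,2,3,4,5,6,8,9}→3  {1,3,4,5,6,7,8,9}→84  {2,3,4,5,6,7,8,9}→24
  placing 0:b first → 108 extensions
  placing 1:a first → 27 extensions
total linear extensions = 135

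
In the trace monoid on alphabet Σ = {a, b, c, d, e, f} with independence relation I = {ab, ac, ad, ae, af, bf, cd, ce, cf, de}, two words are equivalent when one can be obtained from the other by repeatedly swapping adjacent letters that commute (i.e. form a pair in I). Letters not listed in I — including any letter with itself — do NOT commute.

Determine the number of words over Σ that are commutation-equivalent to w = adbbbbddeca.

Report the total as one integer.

#0=a has no predecessor
#1=d has no predecessor
#2=b depends on [1:d]
#3=b depends on [2:b]
#4=b depends on [3:b]
#5=b depends on [4:b]
#6=d depends on [5:b]
#7=d depends on [6:d]
#8=e depends on [5:b]
#9=c depends on [5:b]
#10=a depends on [0:a]
sources: [0:a, 1:d]
N(rest) = Σ N(rest − s) over sources s of rest; N(one piece) = 1:
  size 1 → [7]=1  [8]=1  [9]=1  [10]=1
  size 2 → [0,10]=1  [6,7]=1  [7,8]=2  [7,9]=2  [7,10]=2  [8,9]=2  [8,10]=2  [9,10]=2
  size 3 → [0,7,10]=3  [0,8,10]=3  [0,9,10]=3  [6,7,8]=3  [6,7,9]=3  [6,7,10]=3  [7,8,9]=6  [7,8,10]=6  [7,9,10]=6  [8,9,10]=6
  size 4 → [0,6,7,10]=6  [0,7,8,10]=12  [0,7,9,10]=12  [0,8,9,10]=12  [6,7,8,9]=12  [6,7,8,10]=12  [6,7,9,10]=12  [7,8,9,10]=24
  size 5 → [0,6,7,8,10]=30  [0,6,7,9,10]=30  [0,7,8,9,10]=60  [5,6,7,8,9]=12  [6,7,8,9,10]=60
  size 6 → [0,6,7,8,9,10]=180  [4,5,6,7,8,9]=12  [5,6,7,8,9,10]=72
  size 7 → [0,5,6,7,8,9,10]=252  [3,4,5,6,7,8,9]=12  [4,5,6,7,8,9,10]=84
  size 8 → [0,4,5,6,7,8,9,10]=336  [2,3,4,5,6,7,8,9]=12  [3,4,5,6,7,8,9,10]=96
  size 9 → [0,3,4,5,6,7,8,9,10]=432  [1,2,3,4,5,6,7,8,9]=12  [2,3,4,5,6,7,8,9,10]=108
  first=0(a) contributes 120
  first=1(d) contributes 540
|[w]| = 660

660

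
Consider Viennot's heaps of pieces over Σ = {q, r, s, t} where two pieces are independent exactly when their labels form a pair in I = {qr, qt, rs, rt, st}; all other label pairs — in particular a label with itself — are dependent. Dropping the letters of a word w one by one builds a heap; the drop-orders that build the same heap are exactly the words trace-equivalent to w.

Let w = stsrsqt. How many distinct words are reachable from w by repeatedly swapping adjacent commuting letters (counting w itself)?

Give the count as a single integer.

piece 0:s — minimal
piece 1:t — minimal
piece 2:s rests on {0:s}
piece 3:r — minimal
piece 4:s rests on {2:s}
piece 5:q rests on {4:s}
piece 6:t rests on {1:t}
minimal pieces: {0:s, 1:t, 3:r}
ways to finish when only these pieces remain (= sum over removing one remaining piece with nothing left below it):
  1 left: {3}→1  {5}→1  {6}→1
  2 left: {1,6}→1  {3,5}→2  {3,6}→2  {4,5}→1  {5,6}→2
  3 left: {1,3,6}→3  {1,5,6}→3  {2,4,5}→1  {3,4,5}→3  {3,5,6}→6  {4,5,6}→3
  4 left: {0,2,4,5}→1  {1,3,5,6}→12  {1,4,5,6}→6  {2,3,4,5}→4  {2,4,5,6}→4  {3,4,5,6}→12
  5 left: {0,2,3,4,5}→5  {0,2,4,5,6}→5  {1,2,4,5,6}→10  {1,3,4,5,6}→30  {2,3,4,5,6}→20
  placing 0:s first → 60 extensions
  placing 1:t first → 30 extensions
  placing 3:r first → 15 extensions
total linear extensions = 105

105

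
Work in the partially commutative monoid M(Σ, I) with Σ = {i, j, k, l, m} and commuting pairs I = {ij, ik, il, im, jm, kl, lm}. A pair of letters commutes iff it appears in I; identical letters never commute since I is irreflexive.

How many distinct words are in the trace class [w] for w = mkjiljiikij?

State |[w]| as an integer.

0(m) covers ∅
1(k) covers 0:m
2(j) covers 1:k
3(i) covers ∅
4(l) covers 2:j
5(j) covers 4:l
6(i) covers 3:i
7(i) covers 6:i
8(k) covers 5:j
9(i) covers 7:i
10(j) covers 8:k
floor of heap: 0:m, 3:i
completions by unplaced set U, small U first (add the entries for U minus each lowest piece of U):
  |U|=1: {9}:1  {10}:1
  |U|=2: {7,9}:1  {8,10}:1  {9,10}:2
  |U|=3: {5,8,10}:1  {6,7,9}:1  {7,9,10}:3  {8,9,10}:3
  |U|=4: {3,6,7,9}:1  {4,5,8,10}:1  {5,8,9,10}:4  {6,7,9,10}:4  {7,8,9,10}:6
  |U|=5: {2,4,5,8,10}:1  {3,6,7,9,10}:5  {4,5,8,9,10}:5  {5,7,8,9,10}:10  {6,7,8,9,10}:10
  |U|=6: {1,2,4,5,8,10}:1  {2,4,5,8,9,10}:6  {3,6,7,8,9,10}:15  {4,5,7,8,9,10}:15  {5,6,7,8,9,10}:20
  |U|=7: {0,1,2,4,5,8,10}:1  {1,2,4,5,8,9,10}:7  {2,4,5,7,8,9,10}:21  {3,5,6,7,8,9,10}:35  {4,5,6,7,8,9,10}:35
  |U|=8: {0,1,2,4,5,8,9,10}:8  {1,2,4,5,7,8,9,10}:28  {2,4,5,6,7,8,9,10}:56  {3,4,5,6,7,8,9,10}:70
  |U|=9: {0,1,2,4,5,7,8,9,10}:36  {1,2,4,5,6,7,8,9,10}:84  {2,3,4,5,6,7,8,9,10}:126
  start at 0(m): 210
  start at 3(i): 120
sum over floor = 330

330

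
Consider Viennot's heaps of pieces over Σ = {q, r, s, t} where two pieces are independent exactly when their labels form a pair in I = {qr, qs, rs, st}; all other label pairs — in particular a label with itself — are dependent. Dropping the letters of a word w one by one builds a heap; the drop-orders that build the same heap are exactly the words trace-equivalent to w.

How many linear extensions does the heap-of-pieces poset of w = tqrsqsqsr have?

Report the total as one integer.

840

piece 0:t — minimal
piece 1:q rests on {0:t}
piece 2:r rests on {0:t}
piece 3:s — minimal
piece 4:q rests on {1:q}
piece 5:s rests on {3:s}
piece 6:q rests on {4:q}
piece 7:s rests on {5:s}
piece 8:r rests on {2:r}
minimal pieces: {0:t, 3:s}
ways to finish when only these pieces remain (= sum over removing one remaining piece with nothing left below it):
  1 left: {6}→1  {7}→1  {8}→1
  2 left: {2,8}→1  {4,6}→1  {5,7}→1  {6,7}→2  {6,8}→2  {7,8}→2
  3 left: {1,4,6}→1  {2,6,8}→3  {2,7,8}→3  {3,5,7}→1  {4,6,7}→3  {4,6,8}→3  {5,6,7}→3  {5,7,8}→3  {6,7,8}→6
  4 left: {1,4,6,7}→4  {1,4,6,8}→4  {2,4,6,8}→6  {2,5,7,8}→6  {2,6,7,8}→12  {3,5,6,7}→4  {3,5,7,8}→4  {4,5,6,7}→6  {4,6,7,8}→12  {5,6,7,8}→12
  5 left: {1,2,4,6,8}→10  {1,4,5,6,7}→10  {1,4,6,7,8}→20  {2,3,5,7,8}→10  {2,4,6,7,8}→30  {2,5,6,7,8}→30  {3,4,5,6,7}→10  {3,5,6,7,8}→20  {4,5,6,7,8}→30
  6 left: {0,1,2,4,6,8}→10  {1,2,4,6,7,8}→60  {1,3,4,5,6,7}→20  {1,4,5,6,7,8}→60  {2,3,5,6,7,8}→60  {2,4,5,6,7,8}→90  {3,4,5,6,7,8}→60
  7 left: {0,1,2,4,6,7,8}→70  {1,2,4,5,6,7,8}→210  {1,3,4,5,6,7,8}→140  {2,3,4,5,6,7,8}→210
  placing 0:t first → 560 extensions
  placing 3:s first → 280 extensions
total linear extensions = 840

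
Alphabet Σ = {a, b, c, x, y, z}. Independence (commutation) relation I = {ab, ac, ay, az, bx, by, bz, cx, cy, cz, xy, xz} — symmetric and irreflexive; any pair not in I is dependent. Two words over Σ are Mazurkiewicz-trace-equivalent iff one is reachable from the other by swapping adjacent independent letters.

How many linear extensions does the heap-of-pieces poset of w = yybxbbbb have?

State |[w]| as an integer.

0(y) covers ∅
1(y) covers 0:y
2(b) covers ∅
3(x) covers ∅
4(b) covers 2:b
5(b) covers 4:b
6(b) covers 5:b
7(b) covers 6:b
floor of heap: 0:y, 2:b, 3:x
completions by unplaced set U, small U first (add the entries for U minus each lowest piece of U):
  |U|=1: {1}:1  {3}:1  {7}:1
  |U|=2: {0,1}:1  {1,3}:2  {1,7}:2  {3,7}:2  {6,7}:1
  |U|=3: {0,1,3}:3  {0,1,7}:3  {1,3,7}:6  {1,6,7}:3  {3,6,7}:3  {5,6,7}:1
  |U|=4: {0,1,3,7}:12  {0,1,6,7}:6  {1,3,6,7}:12  {1,5,6,7}:4  {3,5,6,7}:4  {4,5,6,7}:1
  |U|=5: {0,1,3,6,7}:30  {0,1,5,6,7}:10  {1,3,5,6,7}:20  {1,4,5,6,7}:5  {2,4,5,6,7}:1  {3,4,5,6,7}:5
  |U|=6: {0,1,3,5,6,7}:60  {0,1,4,5,6,7}:15  {1,2,4,5,6,7}:6  {1,3,4,5,6,7}:30  {2,3,4,5,6,7}:6
  start at 0(y): 42
  start at 2(b): 105
  start at 3(x): 21
sum over floor = 168

168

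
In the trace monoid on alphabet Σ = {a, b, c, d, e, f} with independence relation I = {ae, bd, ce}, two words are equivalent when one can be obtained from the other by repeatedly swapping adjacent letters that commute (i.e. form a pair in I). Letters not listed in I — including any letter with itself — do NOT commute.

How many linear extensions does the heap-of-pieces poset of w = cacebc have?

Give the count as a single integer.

#0=c has no predecessor
#1=a depends on [0:c]
#2=c depends on [1:a]
#3=e has no predecessor
#4=b depends on [2:c, 3:e]
#5=c depends on [4:b]
sources: [0:c, 3:e]
N(rest) = Σ N(rest − s) over sources s of rest; N(one piece) = 1:
  size 1 → [5]=1
  size 2 → [4,5]=1
  size 3 → [2,4,5]=1  [3,4,5]=1
  size 4 → [1,2,4,5]=1  [2,3,4,5]=2
  first=0(c) contributes 3
  first=3(e) contributes 1
|[w]| = 4

4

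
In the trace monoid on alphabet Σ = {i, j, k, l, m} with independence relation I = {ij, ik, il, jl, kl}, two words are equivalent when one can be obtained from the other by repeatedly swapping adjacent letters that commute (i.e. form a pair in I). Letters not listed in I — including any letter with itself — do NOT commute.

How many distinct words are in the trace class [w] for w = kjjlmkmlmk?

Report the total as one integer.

4

#0=k has no predecessor
#1=j depends on [0:k]
#2=j depends on [1:j]
#3=l has no predecessor
#4=m depends on [2:j, 3:l]
#5=k depends on [4:m]
#6=m depends on [5:k]
#7=l depends on [6:m]
#8=m depends on [7:l]
#9=k depends on [8:m]
sources: [0:k, 3:l]
N(rest) = Σ N(rest − s) over sources s of rest; N(one piece) = 1:
  size 1 → [9]=1
  size 2 → [8,9]=1
  size 3 → [7,8,9]=1
  size 4 → [6,7,8,9]=1
  size 5 → [5,6,7,8,9]=1
  size 6 → [4,5,6,7,8,9]=1
  size 7 → [2,4,5,6,7,8,9]=1  [3,4,5,6,7,8,9]=1
  size 8 → [1,2,4,5,6,7,8,9]=1  [2,3,4,5,6,7,8,9]=2
  first=0(k) contributes 3
  first=3(l) contributes 1
|[w]| = 4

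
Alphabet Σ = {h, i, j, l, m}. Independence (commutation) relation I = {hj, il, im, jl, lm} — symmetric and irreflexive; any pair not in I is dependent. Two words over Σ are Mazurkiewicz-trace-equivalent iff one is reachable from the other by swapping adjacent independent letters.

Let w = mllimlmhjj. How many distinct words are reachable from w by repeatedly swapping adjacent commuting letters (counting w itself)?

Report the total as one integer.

700

#0=m has no predecessor
#1=l has no predecessor
#2=l depends on [1:l]
#3=i has no predecessor
#4=m depends on [0:m]
#5=l depends on [2:l]
#6=m depends on [4:m]
#7=h depends on [3:i, 5:l, 6:m]
#8=j depends on [3:i, 6:m]
#9=j depends on [8:j]
sources: [0:m, 1:l, 3:i]
N(rest) = Σ N(rest − s) over sources s of rest; N(one piece) = 1:
  size 1 → [7]=1  [9]=1
  size 2 → [5,7]=1  [7,9]=2  [8,9]=1
  size 3 → [2,5,7]=1  [5,7,9]=3  [7,8,9]=3
  size 4 → [1,2,5,7]=1  [2,5,7,9]=4  [3,7,8,9]=3  [5,7,8,9]=6  [6,7,8,9]=3
  size 5 → [1,2,5,7,9]=5  [2,5,7,8,9]=10  [3,5,7,8,9]=9  [3,6,7,8,9]=6  [4,6,7,8,9]=3  [5,6,7,8,9]=9
  size 6 → [0,4,6,7,8,9]=3  [1,2,5,7,8,9]=15  [2,3,5,7,8,9]=19  [2,5,6,7,8,9]=19  [3,4,6,7,8,9]=9  [3,5,6,7,8,9]=24  [4,5,6,7,8,9]=12
  size 7 → [0,3,4,6,7,8,9]=12  [0,4,5,6,7,8,9]=15  [1,2,3,5,7,8,9]=34  [1,2,5,6,7,8,9]=34  [2,3,5,6,7,8,9]=62  [2,4,5,6,7,8,9]=31  [3,4,5,6,7,8,9]=45
  size 8 → [0,2,4,5,6,7,8,9]=46  [0,3,4,5,6,7,8,9]=72  [1,2,3,5,6,7,8,9]=130  [1,2,4,5,6,7,8,9]=65  [2,3,4,5,6,7,8,9]=138
  first=0(m) contributes 333
  first=1(l) contributes 256
  first=3(i) contributes 111
|[w]| = 700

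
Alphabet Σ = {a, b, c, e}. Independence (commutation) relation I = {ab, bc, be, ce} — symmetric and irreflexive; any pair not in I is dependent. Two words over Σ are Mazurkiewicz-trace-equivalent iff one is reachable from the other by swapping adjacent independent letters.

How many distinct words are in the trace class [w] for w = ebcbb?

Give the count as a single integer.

20

0(e) covers ∅
1(b) covers ∅
2(c) covers ∅
3(b) covers 1:b
4(b) covers 3:b
floor of heap: 0:e, 1:b, 2:c
completions by unplaced set U, small U first (add the entries for U minus each lowest piece of U):
  |U|=1: {0}:1  {2}:1  {4}:1
  |U|=2: {0,2}:2  {0,4}:2  {2,4}:2  {3,4}:1
  |U|=3: {0,2,4}:6  {0,3,4}:3  {1,3,4}:1  {2,3,4}:3
  start at 0(e): 4
  start at 1(b): 12
  start at 2(c): 4
sum over floor = 20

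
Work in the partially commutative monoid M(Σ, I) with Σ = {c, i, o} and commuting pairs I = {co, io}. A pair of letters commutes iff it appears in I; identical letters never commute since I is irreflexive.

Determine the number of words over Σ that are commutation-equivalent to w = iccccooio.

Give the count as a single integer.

drop 0:i onto floor
drop 1:c onto {0:i}
drop 2:c onto {1:c}
drop 3:c onto {2:c}
drop 4:c onto {3:c}
drop 5:o onto floor
drop 6:o onto {5:o}
drop 7:i onto {4:c}
drop 8:o onto {6:o}
ground layer = {0:i, 5:o}
drop-orders for the pieces not yet dropped (sum over which currently-grounded one goes next):
  1 to go: {7} 1  {8} 1
  2 to go: {4,7} 1  {6,8} 1  {7,8} 2
  3 to go: {3,4,7} 1  {4,7,8} 3  {5,6,8} 1  {6,7,8} 3
  4 to go: {2,3,4,7} 1  {3,4,7,8} 4  {4,6,7,8} 6  {5,6,7,8} 4
  5 to go: {1,2,3,4,7} 1  {2,3,4,7,8} 5  {3,4,6,7,8} 10  {4,5,6,7,8} 10
  6 to go: {0,1,2,3,4,7} 1  {1,2,3,4,7,8} 6  {2,3,4,6,7,8} 15  {3,4,5,6,7,8} 20
  7 to go: {0,1,2,3,4,7,8} 7  {1,2,3,4,6,7,8} 21  {2,3,4,5,6,7,8} 35
  if 0:i drops first: 56 orders
  if 5:o drops first: 28 orders
heap linearizations: 84

84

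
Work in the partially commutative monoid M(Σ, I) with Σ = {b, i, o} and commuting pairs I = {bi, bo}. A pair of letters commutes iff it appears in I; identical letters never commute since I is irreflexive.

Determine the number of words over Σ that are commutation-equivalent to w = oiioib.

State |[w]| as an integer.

drop 0:o onto floor
drop 1:i onto {0:o}
drop 2:i onto {1:i}
drop 3:o onto {2:i}
drop 4:i onto {3:o}
drop 5:b onto floor
ground layer = {0:o, 5:b}
drop-orders for the pieces not yet dropped (sum over which currently-grounded one goes next):
  1 to go: {4} 1  {5} 1
  2 to go: {3,4} 1  {4,5} 2
  3 to go: {2,3,4} 1  {3,4,5} 3
  4 to go: {1,2,3,4} 1  {2,3,4,5} 4
  if 0:o drops first: 5 orders
  if 5:b drops first: 1 orders
heap linearizations: 6

6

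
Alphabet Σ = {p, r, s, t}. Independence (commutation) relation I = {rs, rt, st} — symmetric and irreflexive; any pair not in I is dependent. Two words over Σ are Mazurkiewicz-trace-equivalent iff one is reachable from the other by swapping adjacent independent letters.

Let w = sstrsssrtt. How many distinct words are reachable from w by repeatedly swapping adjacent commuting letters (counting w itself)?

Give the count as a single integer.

2520

piece 0:s — minimal
piece 1:s rests on {0:s}
piece 2:t — minimal
piece 3:r — minimal
piece 4:s rests on {1:s}
piece 5:s rests on {4:s}
piece 6:s rests on {5:s}
piece 7:r rests on {3:r}
piece 8:t rests on {2:t}
piece 9:t rests on {8:t}
minimal pieces: {0:s, 2:t, 3:r}
ways to finish when only these pieces remain (= sum over removing one remaining piece with nothing left below it):
  1 left: {6}→1  {7}→1  {9}→1
  2 left: {3,7}→1  {5,6}→1  {6,7}→2  {6,9}→2  {7,9}→2  {8,9}→1
  3 left: {2,8,9}→1  {3,6,7}→3  {3,7,9}→3  {4,5,6}→1  {5,6,7}→3  {5,6,9}→3  {6,7,9}→6  {6,8,9}→3  {7,8,9}→3
  4 left: {1,4,5,6}→1  {2,6,8,9}→4  {2,7,8,9}→4  {3,5,6,7}→6  {3,6,7,9}→12  {3,7,8,9}→6  {4,5,6,7}→4  {4,5,6,9}→4  {5,6,7,9}→12  {5,6,8,9}→6  {6,7,8,9}→12
  5 left: {0,1,4,5,6}→1  {1,4,5,6,7}→5  {1,4,5,6,9}→5  {2,3,7,8,9}→10  {2,5,6,8,9}→10  {2,6,7,8,9}→20  {3,4,5,6,7}→10  {3,5,6,7,9}→30  {3,6,7,8,9}→30  {4,5,6,7,9}→20  {4,5,6,8,9}→10  {5,6,7,8,9}→30
  6 left: {0,1,4,5,6,7}→6  {0,1,4,5,6,9}→6  {1,3,4,5,6,7}→15  {1,4,5,6,7,9}→30  {1,4,5,6,8,9}→15  {2,3,6,7,8,9}→60  {2,4,5,6,8,9}→20  {2,5,6,7,8,9}→60  {3,4,5,6,7,9}→60  {3,5,6,7,8,9}→90  {4,5,6,7,8,9}→60
  7 left: {0,1,3,4,5,6,7}→21  {0,1,4,5,6,7,9}→42  {0,1,4,5,6,8,9}→21  {1,2,4,5,6,8,9}→35  {1,3,4,5,6,7,9}→105  {1,4,5,6,7,8,9}→105  {2,3,5,6,7,8,9}→210  {2,4,5,6,7,8,9}→140  {3,4,5,6,7,8,9}→210
  8 left: {0,1,2,4,5,6,8,9}→56  {0,1,3,4,5,6,7,9}→168  {0,1,4,5,6,7,8,9}→168  {1,2,4,5,6,7,8,9}→280  {1,3,4,5,6,7,8,9}→420  {2,3,4,5,6,7,8,9}→560
  placing 0:s first → 1260 extensions
  placing 2:t first → 756 extensions
  placing 3:r first → 504 extensions
total linear extensions = 2520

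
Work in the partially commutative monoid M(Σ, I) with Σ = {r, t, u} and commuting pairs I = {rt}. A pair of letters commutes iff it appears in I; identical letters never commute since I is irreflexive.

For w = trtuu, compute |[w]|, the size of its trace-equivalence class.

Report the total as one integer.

drop 0:t onto floor
drop 1:r onto floor
drop 2:t onto {0:t}
drop 3:u onto {1:r, 2:t}
drop 4:u onto {3:u}
ground layer = {0:t, 1:r}
drop-orders for the pieces not yet dropped (sum over which currently-grounded one goes next):
  1 to go: {4} 1
  2 to go: {3,4} 1
  3 to go: {1,3,4} 1  {2,3,4} 1
  if 0:t drops first: 2 orders
  if 1:r drops first: 1 orders
heap linearizations: 3

3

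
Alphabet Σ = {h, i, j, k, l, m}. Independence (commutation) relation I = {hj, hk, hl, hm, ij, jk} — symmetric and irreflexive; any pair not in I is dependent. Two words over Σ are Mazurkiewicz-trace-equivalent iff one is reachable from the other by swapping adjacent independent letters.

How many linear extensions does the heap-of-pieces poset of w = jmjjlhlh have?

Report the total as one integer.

28

piece 0:j — minimal
piece 1:m rests on {0:j}
piece 2:j rests on {1:m}
piece 3:j rests on {2:j}
piece 4:l rests on {3:j}
piece 5:h — minimal
piece 6:l rests on {4:l}
piece 7:h rests on {5:h}
minimal pieces: {0:j, 5:h}
ways to finish when only these pieces remain (= sum over removing one remaining piece with nothing left below it):
  1 left: {6}→1  {7}→1
  2 left: {4,6}→1  {5,7}→1  {6,7}→2
  3 left: {3,4,6}→1  {4,6,7}→3  {5,6,7}→3
  4 left: {2,3,4,6}→1  {3,4,6,7}→4  {4,5,6,7}→6
  5 left: {1,2,3,4,6}→1  {2,3,4,6,7}→5  {3,4,5,6,7}→10
  6 left: {0,1,2,3,4,6}→1  {1,2,3,4,6,7}→6  {2,3,4,5,6,7}→15
  placing 0:j first → 21 extensions
  placing 5:h first → 7 extensions
total linear extensions = 28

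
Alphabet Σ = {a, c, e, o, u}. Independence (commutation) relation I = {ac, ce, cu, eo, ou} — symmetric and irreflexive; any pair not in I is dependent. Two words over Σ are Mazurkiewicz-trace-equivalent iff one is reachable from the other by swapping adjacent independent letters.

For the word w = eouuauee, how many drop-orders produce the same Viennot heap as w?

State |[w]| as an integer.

#0=e has no predecessor
#1=o has no predecessor
#2=u depends on [0:e]
#3=u depends on [2:u]
#4=a depends on [1:o, 3:u]
#5=u depends on [4:a]
#6=e depends on [5:u]
#7=e depends on [6:e]
sources: [0:e, 1:o]
N(rest) = Σ N(rest − s) over sources s of rest; N(one piece) = 1:
  size 1 → [7]=1
  size 2 → [6,7]=1
  size 3 → [5,6,7]=1
  size 4 → [4,5,6,7]=1
  size 5 → [1,4,5,6,7]=1  [3,4,5,6,7]=1
  size 6 → [1,3,4,5,6,7]=2  [2,3,4,5,6,7]=1
  first=0(e) contributes 3
  first=1(o) contributes 1
|[w]| = 4

4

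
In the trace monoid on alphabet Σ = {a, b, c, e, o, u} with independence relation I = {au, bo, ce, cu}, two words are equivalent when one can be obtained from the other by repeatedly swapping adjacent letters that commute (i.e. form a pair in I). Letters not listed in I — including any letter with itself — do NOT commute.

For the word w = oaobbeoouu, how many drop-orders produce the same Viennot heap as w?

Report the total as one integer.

drop 0:o onto floor
drop 1:a onto {0:o}
drop 2:o onto {1:a}
drop 3:b onto {1:a}
drop 4:b onto {3:b}
drop 5:e onto {2:o, 4:b}
drop 6:o onto {5:e}
drop 7:o onto {6:o}
drop 8:u onto {7:o}
drop 9:u onto {8:u}
ground layer = {0:o}
drop-orders for the pieces not yet dropped (sum over which currently-grounded one goes next):
  1 to go: {9} 1
  2 to go: {8,9} 1
  3 to go: {7,8,9} 1
  4 to go: {6,7,8,9} 1
  5 to go: {5,6,7,8,9} 1
  6 to go: {2,5,6,7,8,9} 1  {4,5,6,7,8,9} 1
  7 to go: {2,4,5,6,7,8,9} 2  {3,4,5,6,7,8,9} 1
  8 to go: {2,3,4,5,6,7,8,9} 3
  if 0:o drops first: 3 orders

3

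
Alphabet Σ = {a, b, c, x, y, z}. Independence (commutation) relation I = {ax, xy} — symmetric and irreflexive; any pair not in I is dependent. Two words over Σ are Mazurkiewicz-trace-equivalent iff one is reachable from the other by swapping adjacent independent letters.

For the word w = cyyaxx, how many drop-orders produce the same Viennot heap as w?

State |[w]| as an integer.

10

0(c) covers ∅
1(y) covers 0:c
2(y) covers 1:y
3(a) covers 2:y
4(x) covers 0:c
5(x) covers 4:x
floor of heap: 0:c
completions by unplaced set U, small U first (add the entries for U minus each lowest piece of U):
  |U|=1: {3}:1  {5}:1
  |U|=2: {2,3}:1  {3,5}:2  {4,5}:1
  |U|=3: {1,2,3}:1  {2,3,5}:3  {3,4,5}:3
  |U|=4: {1,2,3,5}:4  {2,3,4,5}:6
  start at 0(c): 10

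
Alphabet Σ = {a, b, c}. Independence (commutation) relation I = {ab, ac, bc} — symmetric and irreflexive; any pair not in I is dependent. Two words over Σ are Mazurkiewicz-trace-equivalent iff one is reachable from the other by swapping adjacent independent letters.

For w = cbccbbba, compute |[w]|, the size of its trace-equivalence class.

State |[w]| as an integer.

280

#0=c has no predecessor
#1=b has no predecessor
#2=c depends on [0:c]
#3=c depends on [2:c]
#4=b depends on [1:b]
#5=b depends on [4:b]
#6=b depends on [5:b]
#7=a has no predecessor
sources: [0:c, 1:b, 7:a]
N(rest) = Σ N(rest − s) over sources s of rest; N(one piece) = 1:
  size 1 → [3]=1  [6]=1  [7]=1
  size 2 → [2,3]=1  [3,6]=2  [3,7]=2  [5,6]=1  [6,7]=2
  size 3 → [0,2,3]=1  [2,3,6]=3  [2,3,7]=3  [3,5,6]=3  [3,6,7]=6  [4,5,6]=1  [5,6,7]=3
  size 4 → [0,2,3,6]=4  [0,2,3,7]=4  [1,4,5,6]=1  [2,3,5,6]=6  [2,3,6,7]=12  [3,4,5,6]=4  [3,5,6,7]=12  [4,5,6,7]=4
  size 5 → [0,2,3,5,6]=10  [0,2,3,6,7]=20  [1,3,4,5,6]=5  [1,4,5,6,7]=5  [2,3,4,5,6]=10  [2,3,5,6,7]=30  [3,4,5,6,7]=20
  size 6 → [0,2,3,4,5,6]=20  [0,2,3,5,6,7]=60  [1,2,3,4,5,6]=15  [1,3,4,5,6,7]=30  [2,3,4,5,6,7]=60
  first=0(c) contributes 105
  first=1(b) contributes 140
  first=7(a) contributes 35
|[w]| = 280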